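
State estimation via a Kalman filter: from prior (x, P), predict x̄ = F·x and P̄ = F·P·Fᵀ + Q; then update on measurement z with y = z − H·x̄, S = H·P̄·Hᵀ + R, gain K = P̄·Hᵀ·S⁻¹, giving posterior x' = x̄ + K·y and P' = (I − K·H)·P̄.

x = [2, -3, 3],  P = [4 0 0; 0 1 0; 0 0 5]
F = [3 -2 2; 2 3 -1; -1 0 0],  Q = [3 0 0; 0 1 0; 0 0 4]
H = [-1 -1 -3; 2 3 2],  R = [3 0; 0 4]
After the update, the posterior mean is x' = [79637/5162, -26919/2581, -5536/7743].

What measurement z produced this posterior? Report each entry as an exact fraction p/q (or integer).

z = [-3, -2]

x̄ = F·x = [18, -8, -2]
P̄ = F·P·Fᵀ + Q = [63 8 -12; 8 31 -8; -12 -8 8]
S = H·P̄·Hᵀ + R = [65 -123; -123 471]
K = P̄·Hᵀ·S⁻¹ = [-329/5162 1295/5162; 729/2581 700/2581; -970/2581 -1286/7743]
x' − x̄ = [-13279/5162, -6271/2581, 9950/7743] = K·y
y = (KᵀK)⁻¹·Kᵀ·(x' − x̄) = [1, -10]
z = y + H·x̄ = [1, -10] + [-4, 8] = [-3, -2]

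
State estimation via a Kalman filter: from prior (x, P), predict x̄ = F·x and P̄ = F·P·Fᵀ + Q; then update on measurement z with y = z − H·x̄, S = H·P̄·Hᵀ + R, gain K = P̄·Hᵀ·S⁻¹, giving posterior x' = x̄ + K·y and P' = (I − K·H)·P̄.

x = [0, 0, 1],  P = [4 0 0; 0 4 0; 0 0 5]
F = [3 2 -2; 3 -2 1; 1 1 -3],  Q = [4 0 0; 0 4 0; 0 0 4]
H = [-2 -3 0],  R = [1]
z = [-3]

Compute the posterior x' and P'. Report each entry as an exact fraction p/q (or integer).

x̄ = F·x = [-2, 1, -3]
P̄ = F·P·Fᵀ + Q = [76 10 50; 10 61 -11; 50 -11 57]
y = z − H·x̄ = [-4]
S = H·P̄·Hᵀ + R = [974]
K = P̄·Hᵀ·S⁻¹ = [-91/487; -203/974; -67/974]
x' = x̄ + K·y = [-610/487, 893/487, -1327/487]
P' = (I − K·H)·P̄ = [20450/487 -13603/487 18253/487; -13603/487 18205/974 -24315/974; 18253/487 -24315/974 51029/974]

x' = [-610/487, 893/487, -1327/487]
P' = [20450/487 -13603/487 18253/487; -13603/487 18205/974 -24315/974; 18253/487 -24315/974 51029/974]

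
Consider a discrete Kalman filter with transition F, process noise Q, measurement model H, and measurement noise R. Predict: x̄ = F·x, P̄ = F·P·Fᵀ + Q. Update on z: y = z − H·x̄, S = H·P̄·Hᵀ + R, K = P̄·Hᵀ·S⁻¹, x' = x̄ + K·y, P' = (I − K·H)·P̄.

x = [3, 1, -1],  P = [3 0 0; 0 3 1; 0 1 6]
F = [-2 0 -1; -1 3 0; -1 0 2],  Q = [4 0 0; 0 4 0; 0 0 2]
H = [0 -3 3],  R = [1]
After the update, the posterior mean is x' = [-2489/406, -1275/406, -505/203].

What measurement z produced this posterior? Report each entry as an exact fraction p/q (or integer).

x̄ = F·x = [-5, 0, -5]
P̄ = F·P·Fᵀ + Q = [22 3 -6; 3 34 9; -6 9 29]
S = H·P̄·Hᵀ + R = [406]
K = P̄·Hᵀ·S⁻¹ = [-27/406; -75/406; 30/203]
x' − x̄ = [-459/406, -1275/406, 510/203] = K·y
y = (KᵀK)⁻¹·Kᵀ·(x' − x̄) = [17]
z = y + H·x̄ = [17] + [-15] = [2]

z = [2]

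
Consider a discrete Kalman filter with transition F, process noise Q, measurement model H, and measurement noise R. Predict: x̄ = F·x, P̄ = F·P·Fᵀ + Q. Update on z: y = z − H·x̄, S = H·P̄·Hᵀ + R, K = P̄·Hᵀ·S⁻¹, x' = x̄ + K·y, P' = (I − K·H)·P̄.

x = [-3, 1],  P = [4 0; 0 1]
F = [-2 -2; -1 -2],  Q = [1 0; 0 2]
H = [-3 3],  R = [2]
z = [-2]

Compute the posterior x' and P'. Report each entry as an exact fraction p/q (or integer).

x̄ = F·x = [4, 1]
P̄ = F·P·Fᵀ + Q = [21 12; 12 10]
y = z − H·x̄ = [7]
S = H·P̄·Hᵀ + R = [65]
K = P̄·Hᵀ·S⁻¹ = [-27/65; -6/65]
x' = x̄ + K·y = [71/65, 23/65]
P' = (I − K·H)·P̄ = [636/65 618/65; 618/65 614/65]

x' = [71/65, 23/65]
P' = [636/65 618/65; 618/65 614/65]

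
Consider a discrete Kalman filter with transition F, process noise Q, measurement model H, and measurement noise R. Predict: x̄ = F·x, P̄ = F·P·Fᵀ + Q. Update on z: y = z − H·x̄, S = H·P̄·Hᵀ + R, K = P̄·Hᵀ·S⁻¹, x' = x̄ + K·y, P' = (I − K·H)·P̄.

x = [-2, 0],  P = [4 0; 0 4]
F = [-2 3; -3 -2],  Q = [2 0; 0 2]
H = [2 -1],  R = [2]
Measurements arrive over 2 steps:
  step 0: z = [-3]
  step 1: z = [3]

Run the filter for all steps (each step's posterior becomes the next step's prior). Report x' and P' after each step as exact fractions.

step 0: x̄ = F·x = [4, 6]
step 0: P̄ = F·P·Fᵀ + Q = [54 0; 0 54]
step 0: y = z − H·x̄ = [-5]
step 0: S = H·P̄·Hᵀ + R = [272]
step 0: K = P̄·Hᵀ·S⁻¹ = [27/68; -27/136]
step 0: x' = x̄ + K·y = [137/68, 951/136]
step 0: P' = (I − K·H)·P̄ = [189/17 729/34; 729/34 2943/68]
step 1: x̄ = F·x = [2305/136, -681/34]
step 1: P̄ = F·P·Fᵀ + Q = [12151/68 -5103/17; -5103/17 9052/17]
step 1: y = z − H·x̄ = [-3463/68]
step 1: S = H·P̄·Hᵀ + R = [41649/17]
step 1: K = P̄·Hᵀ·S⁻¹ = [22357/83298; -19258/41649]
step 1: x' = x̄ + K·y = [546431/166596, 146537/41649]
step 1: P' = (I − K·H)·P̄ = [183575/83298 161218/41649; 161218/41649 360952/41649]

step 0: x' = [137/68, 951/136], P' = [189/17 729/34; 729/34 2943/68]
step 1: x' = [546431/166596, 146537/41649], P' = [183575/83298 161218/41649; 161218/41649 360952/41649]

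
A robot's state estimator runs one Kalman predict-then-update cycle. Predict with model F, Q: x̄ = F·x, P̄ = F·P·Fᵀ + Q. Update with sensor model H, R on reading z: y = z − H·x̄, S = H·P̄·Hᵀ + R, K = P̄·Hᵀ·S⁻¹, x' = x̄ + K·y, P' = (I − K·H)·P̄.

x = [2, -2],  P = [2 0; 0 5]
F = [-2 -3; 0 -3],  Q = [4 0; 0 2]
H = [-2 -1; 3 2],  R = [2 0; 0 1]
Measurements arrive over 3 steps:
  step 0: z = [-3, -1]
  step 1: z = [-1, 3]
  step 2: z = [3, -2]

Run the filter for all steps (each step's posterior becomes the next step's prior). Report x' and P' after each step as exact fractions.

step 0: x' = [-575/3593, 779/3593], P' = [6000/3593 -9066/3593; -9066/3593 14482/3593]
step 1: x' = [172499/537775, 500589/537775], P' = [631432/537775 -948398/537775; -948398/537775 1541712/537775]
step 2: x' = [-1114407513/746733739, 794745139/746733739], P' = [859430216/746733739 -1288539886/746733739; -1288539886/746733739 2094381223/746733739]

step 0: x̄ = F·x = [2, 6]
step 0: P̄ = F·P·Fᵀ + Q = [57 45; 45 47]
step 0: y = z − H·x̄ = [7, -19]
step 0: S = H·P̄·Hᵀ + R = [457 -751; -751 1242]
step 0: K = P̄·Hᵀ·S⁻¹ = [-1467/3593 -132/3593; 1825/3593 1766/3593]
step 0: x' = x̄ + K·y = [-575/3593, 779/3593]
step 0: P' = (I − K·H)·P̄ = [6000/3593 -9066/3593; -9066/3593 14482/3593]
step 1: x̄ = F·x = [-1187/3593, -2337/3593]
step 1: P̄ = F·P·Fᵀ + Q = [59918/3593 75942/3593; 75942/3593 137524/3593]
step 1: y = z − H·x̄ = [-8304/3593, 19014/3593]
step 1: S = H·P̄·Hᵀ + R = [688150/3593 -1166150/3593; -1166150/3593 2004255/3593]
step 1: K = P̄·Hᵀ·S⁻¹ = [-157233/537775 -100/21511; 177542/537775 47646/107555]
step 1: x' = x̄ + K·y = [172499/537775, 500589/537775]
step 1: P' = (I − K·H)·P̄ = [631432/537775 -948398/537775; -948398/537775 1541712/537775]
step 2: x̄ = F·x = [-369353/107555, -1501767/537775]
step 2: P̄ = F·P·Fᵀ + Q = [1434292/107555 1637004/107555; 1637004/107555 14950958/537775]
step 2: y = z − H·x̄ = [-3581972/537775, 1066897/76825]
step 2: S = H·P̄·Hᵀ + R = [77452428/537775 -18603688/76825; -18603688/76825 4553163/10975]
step 2: K = P̄·Hᵀ·S⁻¹ = [-215160273/746733739 1210876/746733739; 482698549/1493467478 323142788/746733739]
step 2: x' = x̄ + K·y = [-1114407513/746733739, 794745139/746733739]
step 2: P' = (I − K·H)·P̄ = [859430216/746733739 -1288539886/746733739; -1288539886/746733739 2094381223/746733739]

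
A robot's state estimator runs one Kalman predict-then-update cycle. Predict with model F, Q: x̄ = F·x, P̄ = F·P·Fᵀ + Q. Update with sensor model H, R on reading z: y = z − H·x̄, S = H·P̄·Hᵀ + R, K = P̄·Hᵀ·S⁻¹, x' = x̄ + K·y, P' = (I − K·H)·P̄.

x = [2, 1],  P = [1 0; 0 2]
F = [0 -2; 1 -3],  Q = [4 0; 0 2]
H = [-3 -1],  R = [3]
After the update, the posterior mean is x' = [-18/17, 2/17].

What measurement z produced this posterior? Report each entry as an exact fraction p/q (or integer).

z = [3]

x̄ = F·x = [-2, -1]
P̄ = F·P·Fᵀ + Q = [12 12; 12 21]
S = H·P̄·Hᵀ + R = [204]
K = P̄·Hᵀ·S⁻¹ = [-4/17; -19/68]
x' − x̄ = [16/17, 19/17] = K·y
y = (KᵀK)⁻¹·Kᵀ·(x' − x̄) = [-4]
z = y + H·x̄ = [-4] + [7] = [3]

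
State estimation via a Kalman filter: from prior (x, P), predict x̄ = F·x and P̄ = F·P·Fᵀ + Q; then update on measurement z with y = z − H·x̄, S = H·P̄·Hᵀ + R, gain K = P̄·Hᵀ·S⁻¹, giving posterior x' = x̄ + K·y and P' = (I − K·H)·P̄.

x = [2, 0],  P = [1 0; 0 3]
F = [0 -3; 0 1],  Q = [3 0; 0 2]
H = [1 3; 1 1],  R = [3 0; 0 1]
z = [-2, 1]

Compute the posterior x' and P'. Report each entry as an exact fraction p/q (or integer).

x̄ = F·x = [0, 0]
P̄ = F·P·Fᵀ + Q = [30 -9; -9 5]
y = z − H·x̄ = [-2, 1]
S = H·P̄·Hᵀ + R = [24 9; 9 18]
K = P̄·Hᵀ·S⁻¹ = [-5/13 53/39; 16/39 -50/117]
x' = x̄ + K·y = [83/39, -146/117]
P' = (I − K·H)·P̄ = [34/13 -49/39; -49/39 97/117]

x' = [83/39, -146/117]
P' = [34/13 -49/39; -49/39 97/117]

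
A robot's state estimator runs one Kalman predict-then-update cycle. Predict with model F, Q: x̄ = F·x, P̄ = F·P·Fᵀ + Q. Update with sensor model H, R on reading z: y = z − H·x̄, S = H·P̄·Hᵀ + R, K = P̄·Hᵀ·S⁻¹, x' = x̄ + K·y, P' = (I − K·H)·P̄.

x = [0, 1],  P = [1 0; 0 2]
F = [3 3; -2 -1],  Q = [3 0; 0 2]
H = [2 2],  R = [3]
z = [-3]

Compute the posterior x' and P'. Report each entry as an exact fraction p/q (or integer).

x' = [-75/59, -3/59]
P' = [474/59 -420/59; -420/59 408/59]

x̄ = F·x = [3, -1]
P̄ = F·P·Fᵀ + Q = [30 -12; -12 8]
y = z − H·x̄ = [-7]
S = H·P̄·Hᵀ + R = [59]
K = P̄·Hᵀ·S⁻¹ = [36/59; -8/59]
x' = x̄ + K·y = [-75/59, -3/59]
P' = (I − K·H)·P̄ = [474/59 -420/59; -420/59 408/59]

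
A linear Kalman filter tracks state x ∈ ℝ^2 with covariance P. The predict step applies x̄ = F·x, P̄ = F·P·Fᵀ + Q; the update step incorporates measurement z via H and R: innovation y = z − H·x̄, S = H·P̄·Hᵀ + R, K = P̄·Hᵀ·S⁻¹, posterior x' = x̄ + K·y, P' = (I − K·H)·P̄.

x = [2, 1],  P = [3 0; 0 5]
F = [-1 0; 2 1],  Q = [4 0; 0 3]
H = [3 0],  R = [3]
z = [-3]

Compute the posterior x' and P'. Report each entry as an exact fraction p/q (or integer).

x̄ = F·x = [-2, 5]
P̄ = F·P·Fᵀ + Q = [7 -6; -6 20]
y = z − H·x̄ = [3]
S = H·P̄·Hᵀ + R = [66]
K = P̄·Hᵀ·S⁻¹ = [7/22; -3/11]
x' = x̄ + K·y = [-23/22, 46/11]
P' = (I − K·H)·P̄ = [7/22 -3/11; -3/11 166/11]

x' = [-23/22, 46/11]
P' = [7/22 -3/11; -3/11 166/11]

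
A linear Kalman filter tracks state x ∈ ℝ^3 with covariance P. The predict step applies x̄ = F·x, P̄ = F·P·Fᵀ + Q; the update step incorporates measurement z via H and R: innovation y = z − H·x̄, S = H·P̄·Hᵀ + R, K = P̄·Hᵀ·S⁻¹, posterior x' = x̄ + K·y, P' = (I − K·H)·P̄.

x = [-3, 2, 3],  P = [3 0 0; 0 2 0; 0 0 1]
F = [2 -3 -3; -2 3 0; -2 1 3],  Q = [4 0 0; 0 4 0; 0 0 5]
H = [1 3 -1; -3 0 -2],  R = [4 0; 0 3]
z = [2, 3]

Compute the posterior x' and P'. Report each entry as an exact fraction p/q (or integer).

x̄ = F·x = [-21, 12, 17]
P̄ = F·P·Fᵀ + Q = [43 -30 -27; -30 34 18; -27 18 28]
y = z − H·x̄ = [4, -26]
S = H·P̄·Hᵀ + R = [147 62; 62 178]
K = P̄·Hᵀ·S⁻¹ = [545/11161 -9785/22322; 3132/11161 2295/11161; -864/11161 3737/22322]
x' = x̄ + K·y = [-104996/11161, 86790/11161, 137700/11161]
P' = (I − K·H)·P̄ = [247771/22322 -100065/11161 -356979/22322; -100065/11161 86416/11161 146655/11161; -356979/22322 146655/11161 529863/22322]

x' = [-104996/11161, 86790/11161, 137700/11161]
P' = [247771/22322 -100065/11161 -356979/22322; -100065/11161 86416/11161 146655/11161; -356979/22322 146655/11161 529863/22322]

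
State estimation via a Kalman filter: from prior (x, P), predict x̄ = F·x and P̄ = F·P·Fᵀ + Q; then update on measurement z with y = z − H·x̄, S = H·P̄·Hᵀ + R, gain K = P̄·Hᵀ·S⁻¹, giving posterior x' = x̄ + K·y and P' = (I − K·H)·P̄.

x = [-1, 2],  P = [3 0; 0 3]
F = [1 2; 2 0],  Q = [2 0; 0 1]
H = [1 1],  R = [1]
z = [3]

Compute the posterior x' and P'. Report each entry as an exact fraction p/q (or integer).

x' = [175/43, -48/43]
P' = [202/43 -179/43; -179/43 198/43]

x̄ = F·x = [3, -2]
P̄ = F·P·Fᵀ + Q = [17 6; 6 13]
y = z − H·x̄ = [2]
S = H·P̄·Hᵀ + R = [43]
K = P̄·Hᵀ·S⁻¹ = [23/43; 19/43]
x' = x̄ + K·y = [175/43, -48/43]
P' = (I − K·H)·P̄ = [202/43 -179/43; -179/43 198/43]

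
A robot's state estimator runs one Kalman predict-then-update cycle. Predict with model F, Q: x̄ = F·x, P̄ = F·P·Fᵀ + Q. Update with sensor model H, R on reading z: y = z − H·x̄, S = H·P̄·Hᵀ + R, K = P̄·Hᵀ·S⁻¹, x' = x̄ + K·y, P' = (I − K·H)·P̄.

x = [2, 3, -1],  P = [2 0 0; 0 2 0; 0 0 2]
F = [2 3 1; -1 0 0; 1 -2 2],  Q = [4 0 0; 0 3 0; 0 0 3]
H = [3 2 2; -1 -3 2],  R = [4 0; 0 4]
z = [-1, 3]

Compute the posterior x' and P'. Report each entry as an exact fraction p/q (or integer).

x' = [20907/6413, -41843/12826, -50991/25652]
P' = [38184/6413 -28412/6413 -25314/6413; -28412/6413 23038/6413 19271/6413; -25314/6413 19271/6413 40013/12826]

x̄ = F·x = [12, -2, -6]
P̄ = F·P·Fᵀ + Q = [32 -4 -4; -4 5 -2; -4 -2 21]
y = z − H·x̄ = [-21, 21]
S = H·P̄·Hᵀ + R = [284 -10; -10 181]
K = P̄·Hᵀ·S⁻¹ = [1775/6413 -894/6413; -309/12826 -540/6413; 2613/25652 3757/12826]
x' = x̄ + K·y = [20907/6413, -41843/12826, -50991/25652]
P' = (I − K·H)·P̄ = [38184/6413 -28412/6413 -25314/6413; -28412/6413 23038/6413 19271/6413; -25314/6413 19271/6413 40013/12826]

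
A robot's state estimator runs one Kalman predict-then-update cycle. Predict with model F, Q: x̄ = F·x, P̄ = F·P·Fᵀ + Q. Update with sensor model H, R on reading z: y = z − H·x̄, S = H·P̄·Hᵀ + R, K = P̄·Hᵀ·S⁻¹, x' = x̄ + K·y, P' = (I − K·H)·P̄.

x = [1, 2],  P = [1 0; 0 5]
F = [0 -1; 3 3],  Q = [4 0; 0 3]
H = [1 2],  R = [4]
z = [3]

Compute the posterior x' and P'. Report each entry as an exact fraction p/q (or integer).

x̄ = F·x = [-2, 9]
P̄ = F·P·Fᵀ + Q = [9 -15; -15 57]
y = z − H·x̄ = [-13]
S = H·P̄·Hᵀ + R = [181]
K = P̄·Hᵀ·S⁻¹ = [-21/181; 99/181]
x' = x̄ + K·y = [-89/181, 342/181]
P' = (I − K·H)·P̄ = [1188/181 -636/181; -636/181 516/181]

x' = [-89/181, 342/181]
P' = [1188/181 -636/181; -636/181 516/181]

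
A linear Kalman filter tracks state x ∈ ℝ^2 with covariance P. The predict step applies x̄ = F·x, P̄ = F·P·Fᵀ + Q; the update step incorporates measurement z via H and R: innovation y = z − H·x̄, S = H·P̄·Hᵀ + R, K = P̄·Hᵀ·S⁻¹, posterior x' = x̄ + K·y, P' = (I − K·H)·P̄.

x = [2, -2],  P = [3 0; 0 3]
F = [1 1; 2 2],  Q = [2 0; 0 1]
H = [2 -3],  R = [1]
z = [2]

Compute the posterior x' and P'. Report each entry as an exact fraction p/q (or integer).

x̄ = F·x = [0, 0]
P̄ = F·P·Fᵀ + Q = [8 12; 12 25]
y = z − H·x̄ = [2]
S = H·P̄·Hᵀ + R = [114]
K = P̄·Hᵀ·S⁻¹ = [-10/57; -17/38]
x' = x̄ + K·y = [-20/57, -17/19]
P' = (I − K·H)·P̄ = [256/57 58/19; 58/19 83/38]

x' = [-20/57, -17/19]
P' = [256/57 58/19; 58/19 83/38]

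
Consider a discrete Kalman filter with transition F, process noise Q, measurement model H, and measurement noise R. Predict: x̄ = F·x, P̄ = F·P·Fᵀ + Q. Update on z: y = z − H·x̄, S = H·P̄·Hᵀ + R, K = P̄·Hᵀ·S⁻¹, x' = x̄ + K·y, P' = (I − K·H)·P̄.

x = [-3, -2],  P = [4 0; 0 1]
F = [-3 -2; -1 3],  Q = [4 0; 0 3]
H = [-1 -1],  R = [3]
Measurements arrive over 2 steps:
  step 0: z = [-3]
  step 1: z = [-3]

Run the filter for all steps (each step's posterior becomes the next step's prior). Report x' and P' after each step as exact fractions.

step 0: x' = [25/3, -379/75], P' = [32/3 -26/3; -26/3 716/75]
step 1: x' = [-36979/9733, 61522/9733], P' = [151222/9733 -143395/9733; -143395/9733 328859/19466]

step 0: x̄ = F·x = [13, -3]
step 0: P̄ = F·P·Fᵀ + Q = [44 6; 6 16]
step 0: y = z − H·x̄ = [7]
step 0: S = H·P̄·Hᵀ + R = [75]
step 0: K = P̄·Hᵀ·S⁻¹ = [-2/3; -22/75]
step 0: x' = x̄ + K·y = [25/3, -379/75]
step 0: P' = (I − K·H)·P̄ = [32/3 -26/3; -26/3 716/75]
step 1: x̄ = F·x = [-1117/75, -1762/75]
step 1: P̄ = F·P·Fᵀ + Q = [2564/75 2654/75; 2654/75 11369/75]
step 1: y = z − H·x̄ = [-3104/75]
step 1: S = H·P̄·Hᵀ + R = [19466/75]
step 1: K = P̄·Hᵀ·S⁻¹ = [-2609/9733; -14023/19466]
step 1: x' = x̄ + K·y = [-36979/9733, 61522/9733]
step 1: P' = (I − K·H)·P̄ = [151222/9733 -143395/9733; -143395/9733 328859/19466]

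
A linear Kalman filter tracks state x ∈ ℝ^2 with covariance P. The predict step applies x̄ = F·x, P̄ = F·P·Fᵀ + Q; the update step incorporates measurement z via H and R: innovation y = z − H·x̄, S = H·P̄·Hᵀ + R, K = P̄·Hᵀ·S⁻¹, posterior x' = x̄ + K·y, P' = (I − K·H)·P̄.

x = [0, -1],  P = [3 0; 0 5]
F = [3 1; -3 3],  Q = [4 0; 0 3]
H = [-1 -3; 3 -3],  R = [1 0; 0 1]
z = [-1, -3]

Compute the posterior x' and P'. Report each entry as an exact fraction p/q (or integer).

x̄ = F·x = [-1, -3]
P̄ = F·P·Fᵀ + Q = [36 -12; -12 75]
y = z − H·x̄ = [-11, -9]
S = H·P̄·Hᵀ + R = [640 639; 639 1216]
K = P̄·Hᵀ·S⁻¹ = [-92016/369919 92160/369919; -92229/369919 -30933/369919]
x' = x̄ + K·y = [-187183/369919, 183159/369919]
P' = (I − K·H)·P̄ = [46044/369919 15324/369919; 15324/369919 25635/369919]

x' = [-187183/369919, 183159/369919]
P' = [46044/369919 15324/369919; 15324/369919 25635/369919]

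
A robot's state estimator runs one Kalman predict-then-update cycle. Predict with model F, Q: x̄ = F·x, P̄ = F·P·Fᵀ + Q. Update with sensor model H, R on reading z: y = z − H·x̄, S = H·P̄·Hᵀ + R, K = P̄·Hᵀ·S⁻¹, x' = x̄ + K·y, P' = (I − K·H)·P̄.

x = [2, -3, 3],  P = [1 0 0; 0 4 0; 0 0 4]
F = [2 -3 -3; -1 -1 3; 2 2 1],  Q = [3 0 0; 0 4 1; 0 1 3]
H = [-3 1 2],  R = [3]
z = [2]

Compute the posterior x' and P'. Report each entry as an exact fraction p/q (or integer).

x' = [1674/473, 112/11, 575/473]
P' = [1724/473 41/11 1541/473; 41/11 366/11 -120/11; 1541/473 -120/11 4968/473]

x̄ = F·x = [4, 10, 1]
P̄ = F·P·Fᵀ + Q = [79 -26 -32; -26 45 3; -32 3 27]
y = z − H·x̄ = [2]
S = H·P̄·Hᵀ + R = [1419]
K = P̄·Hᵀ·S⁻¹ = [-109/473; 1/11; 51/473]
x' = x̄ + K·y = [1674/473, 112/11, 575/473]
P' = (I − K·H)·P̄ = [1724/473 41/11 1541/473; 41/11 366/11 -120/11; 1541/473 -120/11 4968/473]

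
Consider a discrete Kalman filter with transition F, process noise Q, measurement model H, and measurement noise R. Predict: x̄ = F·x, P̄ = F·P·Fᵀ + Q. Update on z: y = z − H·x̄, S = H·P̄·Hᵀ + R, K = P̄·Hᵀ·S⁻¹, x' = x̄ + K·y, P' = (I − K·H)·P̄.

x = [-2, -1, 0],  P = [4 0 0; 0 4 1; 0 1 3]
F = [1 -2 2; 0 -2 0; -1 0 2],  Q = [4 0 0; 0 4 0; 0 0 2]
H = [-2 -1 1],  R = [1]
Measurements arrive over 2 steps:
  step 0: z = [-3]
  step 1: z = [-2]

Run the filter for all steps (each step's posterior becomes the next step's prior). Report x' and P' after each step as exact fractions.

step 0: x' = [192/191, 526/191, 340/191], P' = [1252/191 -780/191 1660/191; -780/191 1516/191 -92/191; 1660/191 -92/191 3242/191]
step 1: x' = [85396/19059, -64004/19059, 68996/19059], P' = [2834296/133413 -2028008/133413 3580028/133413; -2028008/133413 1752628/133413 -2327392/133413; 3580028/133413 -2327392/133413 4820770/133413]

step 0: x̄ = F·x = [0, 2, 2]
step 0: P̄ = F·P·Fᵀ + Q = [28 12 4; 12 20 -4; 4 -4 18]
step 0: y = z − H·x̄ = [-3]
step 0: S = H·P̄·Hᵀ + R = [191]
step 0: K = P̄·Hᵀ·S⁻¹ = [-64/191; -48/191; 14/191]
step 0: x' = x̄ + K·y = [192/191, 526/191, 340/191]
step 0: P' = (I − K·H)·P̄ = [1252/191 -780/191 1660/191; -780/191 1516/191 -92/191; 1660/191 -92/191 3242/191]
step 1: x̄ = F·x = [-180/191, -1052/191, 488/191]
step 1: P̄ = F·P·Fᵀ + Q = [31544/191 7992/191 10524/191; 7992/191 6828/191 -1192/191; 10524/191 -1192/191 7962/191]
step 1: y = z − H·x̄ = [-2282/191]
step 1: S = H·P̄·Hᵀ + R = [133413/191]
step 1: K = P̄·Hᵀ·S⁻¹ = [-60556/133413; -24004/133413; -11894/133413]
step 1: x' = x̄ + K·y = [85396/19059, -64004/19059, 68996/19059]
step 1: P' = (I − K·H)·P̄ = [2834296/133413 -2028008/133413 3580028/133413; -2028008/133413 1752628/133413 -2327392/133413; 3580028/133413 -2327392/133413 4820770/133413]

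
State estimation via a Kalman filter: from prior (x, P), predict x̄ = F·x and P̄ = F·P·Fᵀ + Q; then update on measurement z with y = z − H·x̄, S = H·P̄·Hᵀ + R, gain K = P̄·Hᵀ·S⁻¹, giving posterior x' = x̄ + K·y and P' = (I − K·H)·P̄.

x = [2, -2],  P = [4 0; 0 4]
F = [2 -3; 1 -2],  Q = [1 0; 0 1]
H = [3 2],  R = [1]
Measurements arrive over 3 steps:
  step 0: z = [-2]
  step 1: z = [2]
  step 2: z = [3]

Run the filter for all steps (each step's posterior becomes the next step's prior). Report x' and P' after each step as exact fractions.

step 0: x̄ = F·x = [10, 6]
step 0: P̄ = F·P·Fᵀ + Q = [53 32; 32 21]
step 0: y = z − H·x̄ = [-44]
step 0: S = H·P̄·Hᵀ + R = [946]
step 0: K = P̄·Hᵀ·S⁻¹ = [223/946; 69/473]
step 0: x' = x̄ + K·y = [-16/43, -18/43]
step 0: P' = (I − K·H)·P̄ = [409/946 -251/473; -251/473 411/473]
step 1: x̄ = F·x = [22/43, 20/43]
step 1: P̄ = F·P·Fᵀ + Q = [8002/473 4632/473; 4632/473 6651/946]
step 1: y = z − H·x̄ = [-20/43]
step 1: S = H·P̄·Hᵀ + R = [141377/473]
step 1: K = P̄·Hᵀ·S⁻¹ = [33270/141377; 20547/141377]
step 1: x' = x̄ + K·y = [56858/141377, 56200/141377]
step 1: P' = (I − K·H)·P̄ = [51598/141377 -60762/141377; -60762/141377 202833/282754]
step 2: x̄ = F·x = [-54884/141377, -55542/141377]
step 2: P̄ = F·P·Fᵀ + Q = [3979323/282754 1137029/141377; 1137029/141377 841689/141377]
step 2: y = z − H·x̄ = [699867/141377]
step 2: S = H·P̄·Hᵀ + R = [70118869/282754]
step 2: K = P̄·Hᵀ·S⁻¹ = [16486085/70118869; 10188930/70118869]
step 2: x' = x̄ + K·y = [54391187/70118869, 22891656/70118869]
step 2: P' = (I − K·H)·P̄ = [25586303/70118869 -30136412/70118869; -30136412/70118869 50299083/70118869]

step 0: x' = [-16/43, -18/43], P' = [409/946 -251/473; -251/473 411/473]
step 1: x' = [56858/141377, 56200/141377], P' = [51598/141377 -60762/141377; -60762/141377 202833/282754]
step 2: x' = [54391187/70118869, 22891656/70118869], P' = [25586303/70118869 -30136412/70118869; -30136412/70118869 50299083/70118869]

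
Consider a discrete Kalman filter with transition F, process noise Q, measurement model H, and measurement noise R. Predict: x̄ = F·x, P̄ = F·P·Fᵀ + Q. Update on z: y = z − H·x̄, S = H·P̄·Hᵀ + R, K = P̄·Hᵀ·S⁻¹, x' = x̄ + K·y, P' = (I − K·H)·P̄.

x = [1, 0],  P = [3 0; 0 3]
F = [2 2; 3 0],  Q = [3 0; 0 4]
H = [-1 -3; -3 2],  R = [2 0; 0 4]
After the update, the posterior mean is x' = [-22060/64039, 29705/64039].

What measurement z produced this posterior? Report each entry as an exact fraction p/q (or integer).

z = [-1, 2]

x̄ = F·x = [2, 3]
P̄ = F·P·Fᵀ + Q = [27 18; 18 31]
S = H·P̄·Hᵀ + R = [416 21; 21 155]
K = P̄·Hᵀ·S⁻¹ = [-11610/64039 -17019/64039; -17373/64039 5659/64039]
x' − x̄ = [-150138/64039, -162412/64039] = K·y
y = (KᵀK)⁻¹·Kᵀ·(x' − x̄) = [10, 2]
z = y + H·x̄ = [10, 2] + [-11, 0] = [-1, 2]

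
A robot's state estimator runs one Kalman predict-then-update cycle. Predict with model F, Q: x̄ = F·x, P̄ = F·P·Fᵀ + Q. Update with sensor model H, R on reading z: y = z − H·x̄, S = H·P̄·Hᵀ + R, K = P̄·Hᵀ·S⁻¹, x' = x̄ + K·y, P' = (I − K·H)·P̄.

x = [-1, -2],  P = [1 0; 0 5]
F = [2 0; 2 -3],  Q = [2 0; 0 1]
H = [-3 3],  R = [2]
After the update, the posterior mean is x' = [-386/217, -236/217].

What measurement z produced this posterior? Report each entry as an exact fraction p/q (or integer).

x̄ = F·x = [-2, 4]
P̄ = F·P·Fᵀ + Q = [6 4; 4 50]
S = H·P̄·Hᵀ + R = [434]
K = P̄·Hᵀ·S⁻¹ = [-3/217; 69/217]
x' − x̄ = [48/217, -1104/217] = K·y
y = (KᵀK)⁻¹·Kᵀ·(x' − x̄) = [-16]
z = y + H·x̄ = [-16] + [18] = [2]

z = [2]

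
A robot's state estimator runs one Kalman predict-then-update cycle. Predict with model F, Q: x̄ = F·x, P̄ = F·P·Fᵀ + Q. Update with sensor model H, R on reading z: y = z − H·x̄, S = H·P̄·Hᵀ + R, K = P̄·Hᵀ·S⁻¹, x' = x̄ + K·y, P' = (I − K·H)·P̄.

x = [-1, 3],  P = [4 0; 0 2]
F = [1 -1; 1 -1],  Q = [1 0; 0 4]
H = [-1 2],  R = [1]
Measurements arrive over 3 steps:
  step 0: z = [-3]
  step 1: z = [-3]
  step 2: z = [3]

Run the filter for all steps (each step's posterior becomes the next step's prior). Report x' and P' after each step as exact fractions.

step 0: x' = [-91/24, -41/12], P' = [143/24 37/12; 37/12 11/6]
step 1: x' = [-72/157, -261/157], P' = [409/157 207/157; 207/157 142/157]
step 2: x' = [3531/2963, 6069/2963], P' = [5546/2963 2763/2963; 2763/2963 2078/2963]

step 0: x̄ = F·x = [-4, -4]
step 0: P̄ = F·P·Fᵀ + Q = [7 6; 6 10]
step 0: y = z − H·x̄ = [1]
step 0: S = H·P̄·Hᵀ + R = [24]
step 0: K = P̄·Hᵀ·S⁻¹ = [5/24; 7/12]
step 0: x' = x̄ + K·y = [-91/24, -41/12]
step 0: P' = (I − K·H)·P̄ = [143/24 37/12; 37/12 11/6]
step 1: x̄ = F·x = [-3/8, -3/8]
step 1: P̄ = F·P·Fᵀ + Q = [21/8 13/8; 13/8 45/8]
step 1: y = z − H·x̄ = [-21/8]
step 1: S = H·P̄·Hᵀ + R = [157/8]
step 1: K = P̄·Hᵀ·S⁻¹ = [5/157; 77/157]
step 1: x' = x̄ + K·y = [-72/157, -261/157]
step 1: P' = (I − K·H)·P̄ = [409/157 207/157; 207/157 142/157]
step 2: x̄ = F·x = [189/157, 189/157]
step 2: P̄ = F·P·Fᵀ + Q = [294/157 137/157; 137/157 765/157]
step 2: y = z − H·x̄ = [282/157]
step 2: S = H·P̄·Hᵀ + R = [2963/157]
step 2: K = P̄·Hᵀ·S⁻¹ = [-20/2963; 1393/2963]
step 2: x' = x̄ + K·y = [3531/2963, 6069/2963]
step 2: P' = (I − K·H)·P̄ = [5546/2963 2763/2963; 2763/2963 2078/2963]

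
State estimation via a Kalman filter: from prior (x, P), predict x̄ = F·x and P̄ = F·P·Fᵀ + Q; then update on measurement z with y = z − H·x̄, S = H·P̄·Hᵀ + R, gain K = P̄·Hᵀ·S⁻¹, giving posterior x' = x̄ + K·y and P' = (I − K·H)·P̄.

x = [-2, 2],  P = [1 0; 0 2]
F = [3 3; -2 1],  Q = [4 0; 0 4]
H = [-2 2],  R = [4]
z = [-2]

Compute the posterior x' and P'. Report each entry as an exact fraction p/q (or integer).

x' = [31/6, 13/3]
P' = [341/42 155/21; 155/21 160/21]

x̄ = F·x = [0, 6]
P̄ = F·P·Fᵀ + Q = [31 0; 0 10]
y = z − H·x̄ = [-14]
S = H·P̄·Hᵀ + R = [168]
K = P̄·Hᵀ·S⁻¹ = [-31/84; 5/42]
x' = x̄ + K·y = [31/6, 13/3]
P' = (I − K·H)·P̄ = [341/42 155/21; 155/21 160/21]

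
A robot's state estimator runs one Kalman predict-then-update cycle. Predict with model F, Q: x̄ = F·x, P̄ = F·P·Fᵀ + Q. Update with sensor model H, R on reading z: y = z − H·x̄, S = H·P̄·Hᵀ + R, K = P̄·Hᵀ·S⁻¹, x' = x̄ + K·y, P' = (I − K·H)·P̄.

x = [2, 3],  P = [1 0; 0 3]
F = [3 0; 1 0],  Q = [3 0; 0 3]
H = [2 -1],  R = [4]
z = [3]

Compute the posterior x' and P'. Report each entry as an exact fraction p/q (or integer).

x̄ = F·x = [6, 2]
P̄ = F·P·Fᵀ + Q = [12 3; 3 4]
y = z − H·x̄ = [-7]
S = H·P̄·Hᵀ + R = [44]
K = P̄·Hᵀ·S⁻¹ = [21/44; 1/22]
x' = x̄ + K·y = [117/44, 37/22]
P' = (I − K·H)·P̄ = [87/44 45/22; 45/22 43/11]

x' = [117/44, 37/22]
P' = [87/44 45/22; 45/22 43/11]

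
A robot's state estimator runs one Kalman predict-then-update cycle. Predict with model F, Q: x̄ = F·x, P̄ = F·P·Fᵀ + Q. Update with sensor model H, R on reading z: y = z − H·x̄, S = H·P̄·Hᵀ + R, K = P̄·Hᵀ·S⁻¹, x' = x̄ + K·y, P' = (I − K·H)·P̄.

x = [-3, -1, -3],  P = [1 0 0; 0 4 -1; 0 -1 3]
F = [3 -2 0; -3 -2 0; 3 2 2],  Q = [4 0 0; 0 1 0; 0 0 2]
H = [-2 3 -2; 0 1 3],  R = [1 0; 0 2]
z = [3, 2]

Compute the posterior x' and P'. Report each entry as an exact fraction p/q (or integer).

x̄ = F·x = [-7, 11, -17]
P̄ = F·P·Fᵀ + Q = [29 7 -3; 7 26 -21; -3 -21 31]
y = z − H·x̄ = [-78, 42]
S = H·P̄·Hᵀ + R = [619 -251; -251 181]
K = P̄·Hᵀ·S⁻¹ = [-6113/49038 -9019/49038; 9899/49038 3703/49038; -3467/49038 14699/49038]
x' = x̄ + K·y = [-40875/8173, -12863/8173, 9023/8173]
P' = (I − K·H)·P̄ = [1214561/49038 657541/49038 -225193/49038; 657541/49038 362705/49038 -118433/49038; -225193/49038 -118433/49038 49277/49038]

x' = [-40875/8173, -12863/8173, 9023/8173]
P' = [1214561/49038 657541/49038 -225193/49038; 657541/49038 362705/49038 -118433/49038; -225193/49038 -118433/49038 49277/49038]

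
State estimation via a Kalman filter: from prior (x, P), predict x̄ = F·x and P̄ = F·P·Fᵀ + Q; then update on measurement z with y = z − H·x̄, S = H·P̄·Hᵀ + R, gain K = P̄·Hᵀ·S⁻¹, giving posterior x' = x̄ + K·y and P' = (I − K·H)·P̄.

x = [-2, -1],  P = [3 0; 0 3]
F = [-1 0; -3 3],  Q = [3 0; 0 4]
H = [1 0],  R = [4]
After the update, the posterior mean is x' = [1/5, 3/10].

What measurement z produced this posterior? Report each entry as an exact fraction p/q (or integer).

z = [-1]

x̄ = F·x = [2, 3]
P̄ = F·P·Fᵀ + Q = [6 9; 9 58]
S = H·P̄·Hᵀ + R = [10]
K = P̄·Hᵀ·S⁻¹ = [3/5; 9/10]
x' − x̄ = [-9/5, -27/10] = K·y
y = (KᵀK)⁻¹·Kᵀ·(x' − x̄) = [-3]
z = y + H·x̄ = [-3] + [2] = [-1]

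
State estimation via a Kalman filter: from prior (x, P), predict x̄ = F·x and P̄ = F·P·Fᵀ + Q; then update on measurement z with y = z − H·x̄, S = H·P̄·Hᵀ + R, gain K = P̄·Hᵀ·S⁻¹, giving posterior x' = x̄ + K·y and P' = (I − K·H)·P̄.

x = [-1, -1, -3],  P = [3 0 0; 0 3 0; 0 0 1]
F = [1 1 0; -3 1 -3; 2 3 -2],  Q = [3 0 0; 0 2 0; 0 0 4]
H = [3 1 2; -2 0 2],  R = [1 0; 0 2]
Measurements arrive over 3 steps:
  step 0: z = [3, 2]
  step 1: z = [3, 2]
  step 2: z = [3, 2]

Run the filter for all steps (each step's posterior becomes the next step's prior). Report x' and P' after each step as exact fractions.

step 0: x̄ = F·x = [-2, 11, 1]
step 0: P̄ = F·P·Fᵀ + Q = [9 -6 15; -6 41 -3; 15 -3 47]
step 0: y = z − H·x̄ = [-4, -4]
step 0: S = H·P̄·Hᵀ + R = [443 170; 170 106]
step 0: K = P̄·Hᵀ·S⁻¹ = [1683/9029 -1677/9029; 391/9029 -116/9029; 1768/9029 2616/9029]
step 0: x' = x̄ + K·y = [-18082/9029, 98219/9029, -8507/9029]
step 0: P' = (I − K·H)·P̄ = [15552/9029 -72723/9029 13875/9029; -72723/9029 364238/9029 -72839/9029; 13875/9029 -72839/9029 16491/9029]
step 1: x̄ = F·x = [80137/9029, 177986/9029, 275507/9029]
step 1: P̄ = F·P·Fᵀ + Q = [261431/9029 639920/9029 878131/9029; 639920/9029 1793805/9029 2408638/9029; 878131/9029 2408638/9029 3332822/9029]
step 1: y = z − H·x̄ = [-942324/9029, -372682/9029]
step 1: S = H·P̄·Hᵀ + R = [41498645/9029 17056400/9029; 17056400/9029 7370022/9029]
step 1: K = P̄·Hᵀ·S⁻¹ = [26612105/165302311 -33924300/165302311; 140467519/826511555 14324558/165302311; 28317745/165302311 44576991/165302311]
step 1: x' = x̄ + K·y = [89996903/165302311, -1323618714/826511555, 248578015/165302311]
step 1: P' = (I − K·H)·P̄ = [46322454/165302311 -137151565/165302311 12398154/165302311; -137151565/165302311 3426011064/826511555 -122827007/165302311; 12398154/165302311 -122827007/165302311 56975145/165302311]
step 2: x̄ = F·x = [-873634199/826511555, -6402242484/826511555, -5556667262/826511555]
step 2: P̄ = F·P·Fᵀ + Q = [4765642349/826511555 5759122699/826511555 8416757137/826511555; 5759122699/826511555 18642617149/826511555 22153404082/826511555; 8416757137/826511555 22153404082/826511555 34850698136/826511555]
step 2: y = z − H·x̄ = [4523202854/165302311, 11019089236/826511555]
step 2: S = H·P̄·Hᵀ + R = [85186428111/165302311 32086203098/165302311; 32086203098/165302311 92784327954/826511555]
step 2: K = P̄·Hᵀ·S⁻¹ = [1361910360644/8337280102667 -1698691279992/8337280102667; 1320905119980/8337280102667 662323945593/8337280102667; 1442125868389/8337280102667 2256982701064/8337280102667]
step 2: x' = x̄ + K·y = [5806597982537/8337280102667, -19607073940896/8337280102667, 13499559126116/8337280102667]
step 2: P' = (I − K·H)·P̄ = [2294522548469/8337280102667 -6713319821717/8337280102667 595831268477/8337280102667; -6713319821717/8337280102667 33562856337379/8337280102667 -6050995876124/8337280102667; 595831268477/8337280102667 -6050995876124/8337280102667 2852813969541/8337280102667]

step 0: x' = [-18082/9029, 98219/9029, -8507/9029], P' = [15552/9029 -72723/9029 13875/9029; -72723/9029 364238/9029 -72839/9029; 13875/9029 -72839/9029 16491/9029]
step 1: x' = [89996903/165302311, -1323618714/826511555, 248578015/165302311], P' = [46322454/165302311 -137151565/165302311 12398154/165302311; -137151565/165302311 3426011064/826511555 -122827007/165302311; 12398154/165302311 -122827007/165302311 56975145/165302311]
step 2: x' = [5806597982537/8337280102667, -19607073940896/8337280102667, 13499559126116/8337280102667], P' = [2294522548469/8337280102667 -6713319821717/8337280102667 595831268477/8337280102667; -6713319821717/8337280102667 33562856337379/8337280102667 -6050995876124/8337280102667; 595831268477/8337280102667 -6050995876124/8337280102667 2852813969541/8337280102667]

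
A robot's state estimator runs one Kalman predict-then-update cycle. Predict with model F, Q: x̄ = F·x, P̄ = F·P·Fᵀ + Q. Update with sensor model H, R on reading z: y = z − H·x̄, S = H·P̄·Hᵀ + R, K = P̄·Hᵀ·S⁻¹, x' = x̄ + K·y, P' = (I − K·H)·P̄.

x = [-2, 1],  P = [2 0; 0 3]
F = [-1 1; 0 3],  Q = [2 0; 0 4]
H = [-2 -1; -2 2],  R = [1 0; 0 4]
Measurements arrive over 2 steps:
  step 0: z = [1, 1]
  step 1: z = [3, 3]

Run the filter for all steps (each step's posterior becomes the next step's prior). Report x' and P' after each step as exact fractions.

step 0: x' = [-493/1340, -131/1340], P' = [279/1340 -127/1340; -127/1340 711/1340]
step 1: x' = [-70729/52828, -99901/633936], P' = [2640/13207 -2267/26414; -2267/26414 160349/316968]

step 0: x̄ = F·x = [3, 3]
step 0: P̄ = F·P·Fᵀ + Q = [7 9; 9 31]
step 0: y = z − H·x̄ = [10, 1]
step 0: S = H·P̄·Hᵀ + R = [96 -52; -52 84]
step 0: K = P̄·Hᵀ·S⁻¹ = [-431/1340 -203/1340; -457/1340 419/1340]
step 0: x' = x̄ + K·y = [-493/1340, -131/1340]
step 0: P' = (I − K·H)·P̄ = [279/1340 -127/1340; -127/1340 711/1340]
step 1: x̄ = F·x = [181/670, -393/1340]
step 1: P̄ = F·P·Fᵀ + Q = [981/335 1257/670; 1257/670 11759/1340]
step 1: y = z − H·x̄ = [4351/1340, 553/134]
step 1: S = H·P̄·Hᵀ + R = [38851/1340 -1285/134; -1285/134 2399/67]
step 1: K = P̄·Hᵀ·S⁻¹ = [-8293/26414 -7547/52828; -105941/316968 187553/633936]
step 1: x' = x̄ + K·y = [-70729/52828, -99901/633936]
step 1: P' = (I − K·H)·P̄ = [2640/13207 -2267/26414; -2267/26414 160349/316968]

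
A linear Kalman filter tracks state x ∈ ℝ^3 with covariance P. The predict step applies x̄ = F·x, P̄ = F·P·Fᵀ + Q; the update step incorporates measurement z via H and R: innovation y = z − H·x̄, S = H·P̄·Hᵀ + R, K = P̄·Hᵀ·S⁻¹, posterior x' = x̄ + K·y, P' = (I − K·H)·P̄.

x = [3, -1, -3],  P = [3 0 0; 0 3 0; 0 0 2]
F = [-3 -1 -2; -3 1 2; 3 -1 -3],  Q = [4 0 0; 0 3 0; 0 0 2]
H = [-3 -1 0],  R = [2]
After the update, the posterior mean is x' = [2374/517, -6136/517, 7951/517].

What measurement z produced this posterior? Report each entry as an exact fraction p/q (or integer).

z = [-2]

x̄ = F·x = [-2, -16, 19]
P̄ = F·P·Fᵀ + Q = [42 16 -12; 16 41 -42; -12 -42 50]
S = H·P̄·Hᵀ + R = [517]
K = P̄·Hᵀ·S⁻¹ = [-142/517; -89/517; 78/517]
x' − x̄ = [3408/517, 2136/517, -1872/517] = K·y
y = (KᵀK)⁻¹·Kᵀ·(x' − x̄) = [-24]
z = y + H·x̄ = [-24] + [22] = [-2]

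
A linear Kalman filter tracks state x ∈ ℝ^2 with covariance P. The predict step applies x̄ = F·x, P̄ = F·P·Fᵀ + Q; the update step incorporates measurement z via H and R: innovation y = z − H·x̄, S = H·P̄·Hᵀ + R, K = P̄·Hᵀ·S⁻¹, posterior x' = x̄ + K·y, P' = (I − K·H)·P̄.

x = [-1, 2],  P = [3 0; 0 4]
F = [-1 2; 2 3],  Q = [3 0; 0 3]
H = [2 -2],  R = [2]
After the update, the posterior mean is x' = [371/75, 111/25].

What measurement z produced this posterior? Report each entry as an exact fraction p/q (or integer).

z = [1]

x̄ = F·x = [5, 4]
P̄ = F·P·Fᵀ + Q = [22 18; 18 51]
S = H·P̄·Hᵀ + R = [150]
K = P̄·Hᵀ·S⁻¹ = [4/75; -11/25]
x' − x̄ = [-4/75, 11/25] = K·y
y = (KᵀK)⁻¹·Kᵀ·(x' − x̄) = [-1]
z = y + H·x̄ = [-1] + [2] = [1]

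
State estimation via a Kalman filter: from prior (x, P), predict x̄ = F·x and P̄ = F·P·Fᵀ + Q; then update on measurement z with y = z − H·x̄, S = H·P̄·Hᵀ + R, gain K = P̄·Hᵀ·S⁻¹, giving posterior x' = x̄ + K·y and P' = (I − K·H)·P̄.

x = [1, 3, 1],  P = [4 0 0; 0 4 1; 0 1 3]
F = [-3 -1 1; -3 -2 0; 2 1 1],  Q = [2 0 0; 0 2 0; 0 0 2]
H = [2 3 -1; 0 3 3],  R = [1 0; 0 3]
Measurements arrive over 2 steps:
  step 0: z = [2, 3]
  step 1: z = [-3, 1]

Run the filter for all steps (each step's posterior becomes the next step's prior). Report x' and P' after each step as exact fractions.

step 0: x̄ = F·x = [-5, -9, 6]
step 0: P̄ = F·P·Fᵀ + Q = [43 42 -25; 42 54 -34; -25 -34 27]
step 0: y = z − H·x̄ = [45, 12]
step 0: S = H·P̄·Hᵀ + R = [1494 303; 303 120]
step 0: K = P̄·Hᵀ·S⁻¹ = [1443/9719 487/9719; 5140/29157 1600/29157; -5039/29157 7621/29157]
step 0: x' = x̄ + K·y = [22184/9719, -3971/9719, 13213/9719]
step 0: P' = (I − K·H)·P̄ = [51089/9719 -25062/9719 25549/9719; -25062/9719 39278/29157 -37678/29157; 25549/9719 -37678/29157 45299/29157]
step 1: x̄ = F·x = [-49368/9719, -58610/9719, 53610/9719]
step 1: P̄ = F·P·Fᵀ + Q = [228884/9719 208900/9719 -204766/9719; 208900/9719 692597/29157 -626441/29157; -204766/9719 -626441/29157 686447/29157]
step 1: y = z − H·x̄ = [299019/9719, 24719/9719]
step 1: S = H·P̄·Hᵀ + R = [23431823/29157 163266/9719; 163266/9719 407643/9719]
step 1: K = P̄·Hᵀ·S⁻¹ = [53865870/324856853 -11690598/324856853; 54220184/324856853 31004868/324856853; -54056918/324856853 69470142/324856853]
step 1: x' = x̄ + K·y = [-22594344/324856853, -212016218/324856853, 305459694/324856853]
step 1: P' = (I − K·H)·P̄ = [519992972/324856853 -249452668/324856853 237762070/324856853; -249452668/324856853 146032597/324856853 -115027729/324856853; 237762070/324856853 -115027729/324856853 184497871/324856853]

step 0: x' = [22184/9719, -3971/9719, 13213/9719], P' = [51089/9719 -25062/9719 25549/9719; -25062/9719 39278/29157 -37678/29157; 25549/9719 -37678/29157 45299/29157]
step 1: x' = [-22594344/324856853, -212016218/324856853, 305459694/324856853], P' = [519992972/324856853 -249452668/324856853 237762070/324856853; -249452668/324856853 146032597/324856853 -115027729/324856853; 237762070/324856853 -115027729/324856853 184497871/324856853]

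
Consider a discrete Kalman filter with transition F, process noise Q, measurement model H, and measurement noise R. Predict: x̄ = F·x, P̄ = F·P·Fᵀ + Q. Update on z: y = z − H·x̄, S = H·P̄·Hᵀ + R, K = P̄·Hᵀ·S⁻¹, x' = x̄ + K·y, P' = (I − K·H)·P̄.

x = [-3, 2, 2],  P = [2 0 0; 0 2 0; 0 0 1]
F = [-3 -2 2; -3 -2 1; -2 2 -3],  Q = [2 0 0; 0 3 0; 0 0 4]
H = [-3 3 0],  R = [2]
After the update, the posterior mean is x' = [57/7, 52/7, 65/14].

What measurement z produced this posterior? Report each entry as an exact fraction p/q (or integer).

z = [-2]

x̄ = F·x = [9, 7, 4]
P̄ = F·P·Fᵀ + Q = [32 28 -2; 28 30 1; -2 1 29]
S = H·P̄·Hᵀ + R = [56]
K = P̄·Hᵀ·S⁻¹ = [-3/14; 3/28; 9/56]
x' − x̄ = [-6/7, 3/7, 9/14] = K·y
y = (KᵀK)⁻¹·Kᵀ·(x' − x̄) = [4]
z = y + H·x̄ = [4] + [-6] = [-2]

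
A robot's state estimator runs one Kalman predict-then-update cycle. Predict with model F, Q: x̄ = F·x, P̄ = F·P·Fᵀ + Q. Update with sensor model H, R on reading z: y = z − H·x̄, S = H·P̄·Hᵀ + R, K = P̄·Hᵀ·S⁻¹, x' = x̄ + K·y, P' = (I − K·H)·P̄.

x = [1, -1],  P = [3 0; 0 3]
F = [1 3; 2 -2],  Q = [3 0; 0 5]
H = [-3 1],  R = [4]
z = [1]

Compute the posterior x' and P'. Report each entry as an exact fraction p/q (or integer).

x' = [65/134, 341/134]
P' = [315/134 797/134; 797/134 7433/402]

x̄ = F·x = [-2, 4]
P̄ = F·P·Fᵀ + Q = [33 -12; -12 29]
y = z − H·x̄ = [-9]
S = H·P̄·Hᵀ + R = [402]
K = P̄·Hᵀ·S⁻¹ = [-37/134; 65/402]
x' = x̄ + K·y = [65/134, 341/134]
P' = (I − K·H)·P̄ = [315/134 797/134; 797/134 7433/402]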